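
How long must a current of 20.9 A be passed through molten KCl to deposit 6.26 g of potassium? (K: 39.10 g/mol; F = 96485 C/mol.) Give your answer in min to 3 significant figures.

12.3 min

n(K) = 6.26 / 39.10 = 0.1601 mol
K⁺ + e⁻ → K, so n(e⁻) = 0.1601 mol
Q = 0.1601 × 96485 = 15450 C
t = Q / I = 15450 / 20.9 = 739.2 s = 12.3 min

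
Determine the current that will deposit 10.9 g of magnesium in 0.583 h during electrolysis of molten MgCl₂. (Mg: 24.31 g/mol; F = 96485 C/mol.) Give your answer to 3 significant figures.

41.2 A

n(Mg) = 10.9 / 24.31 = 0.4484 mol
Mg²⁺ + 2e⁻ → Mg, so n(e⁻) = 2 × 0.4484 = 0.8968 mol
Q = 0.8968 × 96485 = 86530 C
I = Q / t = 86530 / 2098.8 s = 41.2 A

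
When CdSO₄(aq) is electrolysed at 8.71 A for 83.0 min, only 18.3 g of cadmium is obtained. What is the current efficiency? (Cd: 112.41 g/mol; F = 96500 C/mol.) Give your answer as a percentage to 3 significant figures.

Q = 8.71 × 4980 = 43380 C
n(e⁻) = 43380 / 96500 = 0.4495 mol
Cd²⁺ + 2e⁻ → Cd, so theoretical n(Cd) = 0.2248 mol → 25.27 g
Efficiency = 18.3 / 25.27 = 0.7242 = 72.4%

72.4%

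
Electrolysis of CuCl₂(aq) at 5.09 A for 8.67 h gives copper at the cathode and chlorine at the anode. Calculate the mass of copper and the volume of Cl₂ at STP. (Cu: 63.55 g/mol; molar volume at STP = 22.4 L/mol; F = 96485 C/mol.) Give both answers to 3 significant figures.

Q = 5.09 × 31212 = 1.589×10^5 C; n(e⁻) = 1.589×10^5 / 96485 = 1.647 mol
Cathode: Cu²⁺ + 2e⁻ → Cu → n(Cu) = 1.647/2 = 0.8235 mol → 52.3 g
Anode: 2Cl⁻ → Cl₂ + 2e⁻ → n(Cl₂) = 1.647/2 = 0.8235 mol → 18.4 L

52.3 g Cu; 18.4 L Cl₂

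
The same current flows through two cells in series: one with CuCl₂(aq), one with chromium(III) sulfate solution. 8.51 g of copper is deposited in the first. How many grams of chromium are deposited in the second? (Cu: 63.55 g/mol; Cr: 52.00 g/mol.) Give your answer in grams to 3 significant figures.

4.64 g

n(Cu) = 8.51 / 63.55 = 0.1339 mol
Cu²⁺ + 2e⁻ → Cu, so n(e⁻) = 2 × 0.1339 = 0.2678 mol
In series, the same 0.2678 mol of electrons flows through the second cell.
Cr³⁺ + 3e⁻ → Cr, so n(Cr) = 0.2678 / 3 = 0.08927 mol
m(Cr) = 0.08927 × 52.00 = 4.64 g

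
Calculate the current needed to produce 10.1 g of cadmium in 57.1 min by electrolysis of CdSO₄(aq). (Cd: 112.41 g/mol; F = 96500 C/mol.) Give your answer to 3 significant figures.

5.06 A

n(Cd) = 10.1 / 112.41 = 0.08985 mol
Cd²⁺ + 2e⁻ → Cd, so n(e⁻) = 2 × 0.08985 = 0.1797 mol
Q = 0.1797 × 96500 = 17340 C
I = Q / t = 17340 / 3426 s = 5.06 A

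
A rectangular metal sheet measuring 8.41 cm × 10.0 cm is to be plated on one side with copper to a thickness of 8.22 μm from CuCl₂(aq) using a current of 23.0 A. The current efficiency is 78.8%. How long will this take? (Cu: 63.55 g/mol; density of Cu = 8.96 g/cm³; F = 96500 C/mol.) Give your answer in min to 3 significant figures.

1.73 min

Plated area = 8.41 × 10.0 = 84.10 cm²
Volume = 84.10 × 8.22×10⁻⁴ cm = 0.06913 cm³
m(Cu) = 0.06913 × 8.96 = 0.6194 g
n(Cu) = 0.6194 / 63.55 = 0.009747 mol; n(e⁻) = 2 × 0.009747 = 0.01949 mol
Q = 0.01949 × 96500 / 0.788 = 2387 C
t = 2387 / 23.0 = 103.8 s = 1.73 min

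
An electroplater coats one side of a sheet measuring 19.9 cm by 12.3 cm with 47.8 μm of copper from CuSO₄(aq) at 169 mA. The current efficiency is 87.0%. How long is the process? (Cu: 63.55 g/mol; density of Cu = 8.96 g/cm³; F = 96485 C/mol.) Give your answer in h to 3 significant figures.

Plated area = 19.9 × 12.3 = 244.8 cm²
Volume = 244.8 × 47.8×10⁻⁴ cm = 1.170 cm³
m(Cu) = 1.170 × 8.96 = 10.48 g
n(Cu) = 10.48 / 63.55 = 0.1649 mol; n(e⁻) = 2 × 0.1649 = 0.3298 mol
Q = 0.3298 × 96485 / 0.870 = 36580 C
t = 36580 / 0.169 = 2.164×10^5 s = 60.1 h

60.1 h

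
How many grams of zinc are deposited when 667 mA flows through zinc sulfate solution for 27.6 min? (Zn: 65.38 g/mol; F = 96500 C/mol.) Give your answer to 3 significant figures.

0.374 g

Charge passed = 0.667 × 1656 = 1105 C
Moles of electrons = 1105 / 96500 = 0.01145 mol
Zn²⁺ + 2e⁻ → Zn, so n(Zn) = 0.01145 / 2 = 0.005725 mol
m = 0.005725 × 65.38 = 0.374 g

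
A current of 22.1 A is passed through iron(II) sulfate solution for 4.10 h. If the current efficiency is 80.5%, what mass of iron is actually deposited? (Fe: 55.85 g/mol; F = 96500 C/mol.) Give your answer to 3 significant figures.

76.0 g

Q = 22.1 × 14760 = 3.262×10^5 C
n(e⁻) = 3.262×10^5 / 96500 = 3.380 mol
Fe²⁺ + 2e⁻ → Fe, so theoretical m(Fe) = 1.690 × 55.85 = 94.39 g
Actual mass = 80.5% × 94.39 = 76.0 g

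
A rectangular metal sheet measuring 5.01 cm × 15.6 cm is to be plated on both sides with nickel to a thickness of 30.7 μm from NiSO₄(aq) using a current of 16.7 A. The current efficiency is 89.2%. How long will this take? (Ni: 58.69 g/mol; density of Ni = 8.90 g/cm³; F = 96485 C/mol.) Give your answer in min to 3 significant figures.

Plated area = 2 × 5.01 × 15.6 = 156.3 cm²
Volume = 156.3 × 30.7×10⁻⁴ cm = 0.4798 cm³
m(Ni) = 0.4798 × 8.90 = 4.270 g
n(Ni) = 4.270 / 58.69 = 0.07276 mol; n(e⁻) = 2 × 0.07276 = 0.1455 mol
Q = 0.1455 × 96485 / 0.892 = 15740 C
t = 15740 / 16.7 = 942.5 s = 15.7 min

15.7 min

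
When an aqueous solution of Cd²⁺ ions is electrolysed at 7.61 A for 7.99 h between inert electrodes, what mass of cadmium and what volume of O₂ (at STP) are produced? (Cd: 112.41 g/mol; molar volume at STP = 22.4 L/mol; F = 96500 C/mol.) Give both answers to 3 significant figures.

Q = 7.61 × 28764 = 2.189×10^5 C; n(e⁻) = 2.189×10^5 / 96500 = 2.268 mol
Cathode: Cd²⁺ + 2e⁻ → Cd → n(Cd) = 2.268/2 = 1.134 mol → 127 g
Anode: 2H₂O → O₂ + 4H⁺ + 4e⁻ → n(O₂) = 2.268/4 = 0.5670 mol → 12.7 L

127 g Cd; 12.7 L O₂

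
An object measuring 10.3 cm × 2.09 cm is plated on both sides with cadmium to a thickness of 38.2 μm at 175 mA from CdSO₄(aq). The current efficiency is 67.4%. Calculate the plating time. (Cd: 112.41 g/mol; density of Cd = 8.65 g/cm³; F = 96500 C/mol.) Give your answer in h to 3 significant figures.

Plated area = 2 × 10.3 × 2.09 = 43.05 cm²
Volume = 43.05 × 38.2×10⁻⁴ cm = 0.1645 cm³
m(Cd) = 0.1645 × 8.65 = 1.423 g
n(Cd) = 1.423 / 112.41 = 0.01266 mol; n(e⁻) = 2 × 0.01266 = 0.02532 mol
Q = 0.02532 × 96500 / 0.674 = 3625 C
t = 3625 / 0.175 = 20710 s = 5.75 h

5.75 h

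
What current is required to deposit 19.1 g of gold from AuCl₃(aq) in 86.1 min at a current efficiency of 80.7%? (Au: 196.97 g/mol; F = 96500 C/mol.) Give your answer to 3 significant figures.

n(Au) = 19.1 / 196.97 = 0.09697 mol
Au³⁺ + 3e⁻ → Au, so n(e⁻) = 3 × 0.09697 = 0.2909 mol
Q = 0.2909 × 96500 / 0.807 = 34790 C
I = Q / t = 34790 / 5166 s = 6.73 A

6.73 A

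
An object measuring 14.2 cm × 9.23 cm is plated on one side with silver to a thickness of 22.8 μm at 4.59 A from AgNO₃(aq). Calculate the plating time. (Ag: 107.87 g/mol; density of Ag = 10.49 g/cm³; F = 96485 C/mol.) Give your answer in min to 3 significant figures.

Plated area = 14.2 × 9.23 = 131.1 cm²
Volume = 131.1 × 22.8×10⁻⁴ cm = 0.2989 cm³
m(Ag) = 0.2989 × 10.49 = 3.135 g
n(Ag) = 3.135 / 107.87 = 0.02906 mol; n(e⁻) = 0.02906 mol
Q = 0.02906 × 96485 = 2804 C
t = 2804 / 4.59 = 610.9 s = 10.2 min

10.2 min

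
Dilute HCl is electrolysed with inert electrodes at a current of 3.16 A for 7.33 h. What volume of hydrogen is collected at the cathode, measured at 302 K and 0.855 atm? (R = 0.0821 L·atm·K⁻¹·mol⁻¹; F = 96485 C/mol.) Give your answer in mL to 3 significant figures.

Q = It = 3.16 × 26388 = 83390 C
n(e⁻) = 83390 / 96485 = 0.8643 mol
2H⁺ + 2e⁻ → H₂, so n(H₂) = 0.8643 / 2 = 0.4322 mol
V = nRT/P = 0.4322 × 0.0821 × 302 / 0.855 = 12.53 L
= 12500 mL

12500 mL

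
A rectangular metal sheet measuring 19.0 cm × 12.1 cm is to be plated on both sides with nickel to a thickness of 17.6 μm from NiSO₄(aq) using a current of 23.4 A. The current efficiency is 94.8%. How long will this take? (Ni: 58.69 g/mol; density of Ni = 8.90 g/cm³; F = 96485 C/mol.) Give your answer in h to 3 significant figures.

0.297 h

Plated area = 2 × 19.0 × 12.1 = 459.8 cm²
Volume = 459.8 × 17.6×10⁻⁴ cm = 0.8092 cm³
m(Ni) = 0.8092 × 8.90 = 7.202 g
n(Ni) = 7.202 / 58.69 = 0.1227 mol; n(e⁻) = 2 × 0.1227 = 0.2454 mol
Q = 0.2454 × 96485 / 0.948 = 24980 C
t = 24980 / 23.4 = 1068 s = 0.297 h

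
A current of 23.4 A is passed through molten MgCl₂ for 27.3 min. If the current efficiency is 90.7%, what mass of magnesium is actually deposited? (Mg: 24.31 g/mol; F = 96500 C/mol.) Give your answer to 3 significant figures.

Q = 23.4 × 1638 = 38330 C
n(e⁻) = 38330 / 96500 = 0.3972 mol
Mg²⁺ + 2e⁻ → Mg, so theoretical m(Mg) = 0.1986 × 24.31 = 4.828 g
Actual mass = 90.7% × 4.828 = 4.38 g

4.38 g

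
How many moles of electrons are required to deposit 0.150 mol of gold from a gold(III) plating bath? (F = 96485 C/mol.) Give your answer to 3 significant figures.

0.450 mol

Au³⁺ + 3e⁻ → Au, so n(e⁻) = 3 × 0.150 = 0.4500 mol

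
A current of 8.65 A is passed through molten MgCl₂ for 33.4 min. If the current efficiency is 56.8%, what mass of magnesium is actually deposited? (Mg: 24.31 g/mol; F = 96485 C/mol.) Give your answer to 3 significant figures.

Q = 8.65 × 2004 = 17330 C
n(e⁻) = 17330 / 96485 = 0.1796 mol
Mg²⁺ + 2e⁻ → Mg, so theoretical m(Mg) = 0.08980 × 24.31 = 2.183 g
Actual mass = 56.8% × 2.183 = 1.24 g

1.24 g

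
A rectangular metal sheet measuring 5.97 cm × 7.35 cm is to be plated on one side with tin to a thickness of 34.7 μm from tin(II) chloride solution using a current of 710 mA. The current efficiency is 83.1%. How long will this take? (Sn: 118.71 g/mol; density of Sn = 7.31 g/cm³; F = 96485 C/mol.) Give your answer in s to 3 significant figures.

Plated area = 5.97 × 7.35 = 43.88 cm²
Volume = 43.88 × 34.7×10⁻⁴ cm = 0.1523 cm³
m(Sn) = 0.1523 × 7.31 = 1.113 g
n(Sn) = 1.113 / 118.71 = 0.009376 mol; n(e⁻) = 2 × 0.009376 = 0.01875 mol
Q = 0.01875 × 96485 / 0.831 = 2177 C
t = 2177 / 0.710 = 3066 s

3070 s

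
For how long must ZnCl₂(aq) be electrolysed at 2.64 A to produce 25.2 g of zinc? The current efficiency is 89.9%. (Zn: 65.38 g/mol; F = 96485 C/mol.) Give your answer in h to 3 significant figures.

n(Zn) = 25.2 / 65.38 = 0.3854 mol
Zn²⁺ + 2e⁻ → Zn, so n(e⁻) = 2 × 0.3854 = 0.7708 mol
Q = 0.7708 × 96485 / 0.899 = 82730 C
t = Q / I = 82730 / 2.64 = 31340 s = 8.71 h

8.71 h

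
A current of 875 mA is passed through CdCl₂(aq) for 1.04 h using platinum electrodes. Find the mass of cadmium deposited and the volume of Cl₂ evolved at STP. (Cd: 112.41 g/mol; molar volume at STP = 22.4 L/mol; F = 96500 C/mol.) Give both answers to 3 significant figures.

Q = 0.875 × 3744 = 3276 C; n(e⁻) = 3276 / 96500 = 0.03395 mol
Cathode: Cd²⁺ + 2e⁻ → Cd → n(Cd) = 0.03395/2 = 0.01698 mol → 1.91 g
Anode: 2Cl⁻ → Cl₂ + 2e⁻ → n(Cl₂) = 0.03395/2 = 0.01698 mol → 0.380 L

1.91 g Cd; 0.380 L Cl₂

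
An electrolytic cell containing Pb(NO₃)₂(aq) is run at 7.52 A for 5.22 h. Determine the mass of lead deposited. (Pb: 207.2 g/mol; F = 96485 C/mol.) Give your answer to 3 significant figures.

Charge passed = 7.52 × 18792 = 1.413×10^5 C
n(e⁻) = Q/F = 1.413×10^5/96485 = 1.464 mol
Pb²⁺ + 2e⁻ → Pb, so n(Pb) = 1.464 / 2 = 0.7320 mol
m = 0.7320 × 207.2 = 152 g

152 g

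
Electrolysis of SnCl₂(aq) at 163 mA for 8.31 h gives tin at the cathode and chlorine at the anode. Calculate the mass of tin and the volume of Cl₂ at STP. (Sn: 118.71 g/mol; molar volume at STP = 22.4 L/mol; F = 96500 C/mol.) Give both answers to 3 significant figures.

3.00 g Sn; 0.566 L Cl₂

Q = 0.163 × 29916 = 4876 C; n(e⁻) = 4876 / 96500 = 0.05053 mol
Cathode: Sn²⁺ + 2e⁻ → Sn → n(Sn) = 0.05053/2 = 0.02527 mol → 3.00 g
Anode: 2Cl⁻ → Cl₂ + 2e⁻ → n(Cl₂) = 0.05053/2 = 0.02527 mol → 0.566 L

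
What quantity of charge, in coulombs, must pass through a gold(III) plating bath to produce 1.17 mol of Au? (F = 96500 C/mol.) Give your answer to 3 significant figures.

3.39×10^5 C

Au³⁺ + 3e⁻ → Au, so n(e⁻) = 3 × 1.17 = 3.510 mol
Q = 3.510 × 96500 = 3.387×10^5 C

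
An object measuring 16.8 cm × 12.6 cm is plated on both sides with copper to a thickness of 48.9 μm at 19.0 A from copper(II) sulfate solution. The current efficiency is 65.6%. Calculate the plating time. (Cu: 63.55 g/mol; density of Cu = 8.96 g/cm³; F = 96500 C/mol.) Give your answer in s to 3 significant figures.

4520 s

Plated area = 2 × 16.8 × 12.6 = 423.4 cm²
Volume = 423.4 × 48.9×10⁻⁴ cm = 2.070 cm³
m(Cu) = 2.070 × 8.96 = 18.55 g
n(Cu) = 18.55 / 63.55 = 0.2919 mol; n(e⁻) = 2 × 0.2919 = 0.5838 mol
Q = 0.5838 × 96500 / 0.656 = 85880 C
t = 85880 / 19.0 = 4520 s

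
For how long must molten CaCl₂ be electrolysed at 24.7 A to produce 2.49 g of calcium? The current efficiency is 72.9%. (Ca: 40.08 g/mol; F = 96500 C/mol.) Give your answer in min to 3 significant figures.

11.1 min

n(Ca) = 2.49 / 40.08 = 0.06213 mol
Ca²⁺ + 2e⁻ → Ca, so n(e⁻) = 2 × 0.06213 = 0.1243 mol
Q = 0.1243 × 96500 / 0.729 = 16450 C
t = Q / I = 16450 / 24.7 = 666.0 s = 11.1 min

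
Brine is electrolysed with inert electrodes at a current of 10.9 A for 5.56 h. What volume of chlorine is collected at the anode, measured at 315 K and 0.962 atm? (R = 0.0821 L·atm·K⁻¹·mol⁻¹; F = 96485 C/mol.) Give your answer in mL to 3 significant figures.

30400 mL

Q = 10.9 A × 20016 s = 2.182×10^5 C
Moles of electrons = 2.182×10^5 / 96485 = 2.261 mol
2Cl⁻ → Cl₂ + 2e⁻, so n(Cl₂) = 2.261 / 2 = 1.131 mol
V = nRT/P = 1.131 × 0.0821 × 315 / 0.962 = 30.40 L
= 30400 mL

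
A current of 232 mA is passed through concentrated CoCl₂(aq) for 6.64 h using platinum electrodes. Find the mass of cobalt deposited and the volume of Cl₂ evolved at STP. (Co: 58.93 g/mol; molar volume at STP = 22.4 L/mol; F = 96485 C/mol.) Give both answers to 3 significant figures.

1.69 g Co; 0.644 L Cl₂

Q = 0.232 × 23904 = 5546 C; n(e⁻) = 5546 / 96485 = 0.05748 mol
Cathode: Co²⁺ + 2e⁻ → Co → n(Co) = 0.05748/2 = 0.02874 mol → 1.69 g
Anode: 2Cl⁻ → Cl₂ + 2e⁻ → n(Cl₂) = 0.05748/2 = 0.02874 mol → 0.644 L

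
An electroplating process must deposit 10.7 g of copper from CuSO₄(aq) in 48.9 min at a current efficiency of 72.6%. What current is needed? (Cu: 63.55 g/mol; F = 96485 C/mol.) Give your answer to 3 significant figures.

n(Cu) = 10.7 / 63.55 = 0.1684 mol
Cu²⁺ + 2e⁻ → Cu, so n(e⁻) = 2 × 0.1684 = 0.3368 mol
Q = 0.3368 × 96485 / 0.726 = 44760 C
I = Q / t = 44760 / 2934 s = 15.3 A

15.3 A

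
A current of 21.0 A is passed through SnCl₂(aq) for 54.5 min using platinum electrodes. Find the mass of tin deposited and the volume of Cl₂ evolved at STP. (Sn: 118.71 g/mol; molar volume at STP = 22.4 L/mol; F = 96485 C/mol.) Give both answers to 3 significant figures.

42.2 g Sn; 7.97 L Cl₂

Q = 21.0 × 3270 = 68670 C; n(e⁻) = 68670 / 96485 = 0.7117 mol
Cathode: Sn²⁺ + 2e⁻ → Sn → n(Sn) = 0.7117/2 = 0.3559 mol → 42.2 g
Anode: 2Cl⁻ → Cl₂ + 2e⁻ → n(Cl₂) = 0.7117/2 = 0.3559 mol → 7.97 L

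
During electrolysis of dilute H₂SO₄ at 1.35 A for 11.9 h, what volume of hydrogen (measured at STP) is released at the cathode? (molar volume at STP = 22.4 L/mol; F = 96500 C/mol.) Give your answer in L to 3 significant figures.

Charge passed = 1.35 × 42840 = 57830 C
n(e⁻) = Q/F = 57830/96500 = 0.5993 mol
2H⁺ + 2e⁻ → H₂, so n(H₂) = 0.5993 / 2 = 0.2997 mol
V = 0.2997 × 22.4 = 6.713 L

6.71 L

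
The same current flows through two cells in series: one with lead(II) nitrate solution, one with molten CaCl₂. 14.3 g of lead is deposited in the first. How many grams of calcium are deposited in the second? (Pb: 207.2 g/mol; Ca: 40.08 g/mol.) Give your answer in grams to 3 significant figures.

n(Pb) = 14.3 / 207.2 = 0.06902 mol
Pb²⁺ + 2e⁻ → Pb, so n(e⁻) = 2 × 0.06902 = 0.1380 mol
The cells are in series, so the same charge (and hence the same n(e⁻) = 0.1380 mol) passes through both.
Ca²⁺ + 2e⁻ → Ca, so n(Ca) = 0.1380 / 2 = 0.06900 mol
m(Ca) = 0.06900 × 40.08 = 2.77 g

2.77 g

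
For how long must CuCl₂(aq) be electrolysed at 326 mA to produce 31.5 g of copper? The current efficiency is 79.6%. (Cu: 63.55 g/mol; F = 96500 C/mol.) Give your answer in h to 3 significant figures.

102 h

n(Cu) = 31.5 / 63.55 = 0.4957 mol
Cu²⁺ + 2e⁻ → Cu, so n(e⁻) = 2 × 0.4957 = 0.9914 mol
Q = 0.9914 × 96500 / 0.796 = 1.202×10^5 C
t = Q / I = 1.202×10^5 / 0.326 = 3.687×10^5 s = 102 h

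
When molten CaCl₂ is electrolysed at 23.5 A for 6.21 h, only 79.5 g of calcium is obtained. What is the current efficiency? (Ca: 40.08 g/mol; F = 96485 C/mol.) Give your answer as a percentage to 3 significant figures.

72.9%

Q = 23.5 × 22356 = 5.254×10^5 C
n(e⁻) = 5.254×10^5 / 96485 = 5.445 mol
Ca²⁺ + 2e⁻ → Ca, so theoretical n(Ca) = 2.723 mol → 109.1 g
Efficiency = 79.5 / 109.1 = 0.7287 = 72.9%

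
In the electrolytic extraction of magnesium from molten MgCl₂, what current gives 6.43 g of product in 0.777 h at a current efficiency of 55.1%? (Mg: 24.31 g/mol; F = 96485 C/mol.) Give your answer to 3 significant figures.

33.1 A

n(Mg) = 6.43 / 24.31 = 0.2645 mol
Mg²⁺ + 2e⁻ → Mg, so n(e⁻) = 2 × 0.2645 = 0.5290 mol
Q = 0.5290 × 96485 / 0.551 = 92630 C
I = Q / t = 92630 / 2797.2 s = 33.1 A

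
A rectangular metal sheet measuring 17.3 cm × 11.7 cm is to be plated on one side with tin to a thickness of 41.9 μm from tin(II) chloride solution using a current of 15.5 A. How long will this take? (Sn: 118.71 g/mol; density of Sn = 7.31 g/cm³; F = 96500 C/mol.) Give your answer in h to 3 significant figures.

0.181 h

Plated area = 17.3 × 11.7 = 202.4 cm²
Volume = 202.4 × 41.9×10⁻⁴ cm = 0.8481 cm³
m(Sn) = 0.8481 × 7.31 = 6.200 g
n(Sn) = 6.200 / 118.71 = 0.05223 mol; n(e⁻) = 2 × 0.05223 = 0.1045 mol
Q = 0.1045 × 96500 = 10080 C
t = 10080 / 15.5 = 650.3 s = 0.181 h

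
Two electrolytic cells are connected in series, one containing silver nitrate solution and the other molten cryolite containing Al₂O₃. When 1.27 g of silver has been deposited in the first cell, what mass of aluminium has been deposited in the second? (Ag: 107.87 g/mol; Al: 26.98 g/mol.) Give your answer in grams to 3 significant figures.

n(Ag) = 1.27 / 107.87 = 0.01177 mol
Ag⁺ + e⁻ → Ag, so n(e⁻) = 0.01177 mol
In series, the same 0.01177 mol of electrons flows through the second cell.
Al³⁺ + 3e⁻ → Al, so n(Al) = 0.01177 / 3 = 0.003923 mol
m(Al) = 0.003923 × 26.98 = 0.106 g

0.106 g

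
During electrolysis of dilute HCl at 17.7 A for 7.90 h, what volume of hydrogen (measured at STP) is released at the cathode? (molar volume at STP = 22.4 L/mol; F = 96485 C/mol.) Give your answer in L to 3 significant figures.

Q = It = 17.7 × 28440 = 5.034×10^5 C
Moles of electrons = 5.034×10^5 / 96485 = 5.217 mol
2H⁺ + 2e⁻ → H₂, so n(H₂) = 5.217 / 2 = 2.609 mol
V = 2.609 × 22.4 = 58.44 L

58.4 L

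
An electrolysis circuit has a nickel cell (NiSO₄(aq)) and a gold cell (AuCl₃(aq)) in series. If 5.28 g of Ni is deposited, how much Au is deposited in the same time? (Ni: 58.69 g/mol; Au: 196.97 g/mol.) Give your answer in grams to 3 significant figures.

n(Ni) = 5.28 / 58.69 = 0.08996 mol
Ni²⁺ + 2e⁻ → Ni, so n(e⁻) = 2 × 0.08996 = 0.1799 mol
In series, the same 0.1799 mol of electrons flows through the second cell.
Au³⁺ + 3e⁻ → Au, so n(Au) = 0.1799 / 3 = 0.05997 mol
m(Au) = 0.05997 × 196.97 = 11.8 g

11.8 g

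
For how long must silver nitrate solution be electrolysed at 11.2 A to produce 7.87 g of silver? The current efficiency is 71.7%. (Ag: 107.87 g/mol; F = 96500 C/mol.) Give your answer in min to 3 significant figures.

14.6 min

n(Ag) = 7.87 / 107.87 = 0.07296 mol
Ag⁺ + e⁻ → Ag, so n(e⁻) = 0.07296 mol
Q = 0.07296 × 96500 / 0.717 = 9820 C
t = Q / I = 9820 / 11.2 = 876.8 s = 14.6 min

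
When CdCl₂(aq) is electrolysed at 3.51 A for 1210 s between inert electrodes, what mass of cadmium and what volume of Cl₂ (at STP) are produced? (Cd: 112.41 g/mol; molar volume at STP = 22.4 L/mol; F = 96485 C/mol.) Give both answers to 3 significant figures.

2.47 g Cd; 0.493 L Cl₂

Q = 3.51 × 1210 = 4247 C; n(e⁻) = 4247 / 96485 = 0.04402 mol
Cathode: Cd²⁺ + 2e⁻ → Cd → n(Cd) = 0.04402/2 = 0.02201 mol → 2.47 g
Anode: 2Cl⁻ → Cl₂ + 2e⁻ → n(Cl₂) = 0.04402/2 = 0.02201 mol → 0.493 L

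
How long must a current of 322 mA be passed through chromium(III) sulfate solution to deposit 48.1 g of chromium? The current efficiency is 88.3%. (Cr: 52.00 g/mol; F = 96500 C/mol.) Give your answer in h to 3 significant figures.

n(Cr) = 48.1 / 52.00 = 0.9250 mol
Cr³⁺ + 3e⁻ → Cr, so n(e⁻) = 3 × 0.9250 = 2.775 mol
Q = 2.775 × 96500 / 0.883 = 3.033×10^5 C
t = Q / I = 3.033×10^5 / 0.322 = 9.419×10^5 s = 262 h

262 h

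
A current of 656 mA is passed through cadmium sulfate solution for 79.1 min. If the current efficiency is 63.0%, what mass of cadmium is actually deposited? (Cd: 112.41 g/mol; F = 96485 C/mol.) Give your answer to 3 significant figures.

1.14 g

Q = 0.656 × 4746 = 3113 C
n(e⁻) = 3113 / 96485 = 0.03226 mol
Cd²⁺ + 2e⁻ → Cd, so theoretical m(Cd) = 0.01613 × 112.41 = 1.813 g
Actual mass = 63.0% × 1.813 = 1.14 g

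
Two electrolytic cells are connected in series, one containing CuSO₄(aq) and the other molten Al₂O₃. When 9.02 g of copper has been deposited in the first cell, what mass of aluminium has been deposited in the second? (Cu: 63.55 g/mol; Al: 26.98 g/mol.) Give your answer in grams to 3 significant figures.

n(Cu) = 9.02 / 63.55 = 0.1419 mol
Cu²⁺ + 2e⁻ → Cu, so n(e⁻) = 2 × 0.1419 = 0.2838 mol
Since the cells are in series, n(e⁻) in the Al cell is also 0.2838 mol.
Al³⁺ + 3e⁻ → Al, so n(Al) = 0.2838 / 3 = 0.09460 mol
m(Al) = 0.09460 × 26.98 = 2.55 g

2.55 g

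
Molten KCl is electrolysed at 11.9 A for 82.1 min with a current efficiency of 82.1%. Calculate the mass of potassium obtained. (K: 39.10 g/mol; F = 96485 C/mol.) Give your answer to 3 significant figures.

19.5 g

Q = 11.9 × 4926 = 58620 C
n(e⁻) = 58620 / 96485 = 0.6076 mol
K⁺ + e⁻ → K, so theoretical m(K) = 0.6076 × 39.10 = 23.76 g
Actual mass = 82.1% × 23.76 = 19.5 g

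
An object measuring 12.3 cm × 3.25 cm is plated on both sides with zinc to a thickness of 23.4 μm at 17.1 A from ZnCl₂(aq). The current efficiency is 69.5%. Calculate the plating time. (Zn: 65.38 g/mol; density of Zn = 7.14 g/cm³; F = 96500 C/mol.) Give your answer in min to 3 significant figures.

Plated area = 2 × 12.3 × 3.25 = 79.95 cm²
Volume = 79.95 × 23.4×10⁻⁴ cm = 0.1871 cm³
m(Zn) = 0.1871 × 7.14 = 1.336 g
n(Zn) = 1.336 / 65.38 = 0.02043 mol; n(e⁻) = 2 × 0.02043 = 0.04086 mol
Q = 0.04086 × 96500 / 0.695 = 5673 C
t = 5673 / 17.1 = 331.8 s = 5.53 min

5.53 min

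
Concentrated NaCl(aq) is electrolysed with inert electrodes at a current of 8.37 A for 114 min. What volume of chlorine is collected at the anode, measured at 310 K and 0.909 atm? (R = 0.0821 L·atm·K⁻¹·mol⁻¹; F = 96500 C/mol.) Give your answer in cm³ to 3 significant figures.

Charge passed = 8.37 × 6840 = 57250 C
n(e⁻) = 57250 / 96500 = 0.5933 mol
2Cl⁻ → Cl₂ + 2e⁻, so n(Cl₂) = 0.5933 / 2 = 0.2967 mol
V = nRT/P = 0.2967 × 0.0821 × 310 / 0.909 = 8.307 L
= 8310 cm³

8310 cm³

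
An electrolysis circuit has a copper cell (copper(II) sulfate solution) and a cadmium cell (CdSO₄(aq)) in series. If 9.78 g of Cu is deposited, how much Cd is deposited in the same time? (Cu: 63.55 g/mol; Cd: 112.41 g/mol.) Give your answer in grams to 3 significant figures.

n(Cu) = 9.78 / 63.55 = 0.1539 mol
Cu²⁺ + 2e⁻ → Cu, so n(e⁻) = 2 × 0.1539 = 0.3078 mol
The cells are in series, so the same charge (and hence the same n(e⁻) = 0.3078 mol) passes through both.
Cd²⁺ + 2e⁻ → Cd, so n(Cd) = 0.3078 / 2 = 0.1539 mol
m(Cd) = 0.1539 × 112.41 = 17.3 g

17.3 g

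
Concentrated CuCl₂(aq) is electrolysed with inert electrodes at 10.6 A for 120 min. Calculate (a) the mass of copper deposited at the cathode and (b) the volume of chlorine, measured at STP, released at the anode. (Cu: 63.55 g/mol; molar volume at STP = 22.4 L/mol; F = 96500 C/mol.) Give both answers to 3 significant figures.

25.1 g Cu; 8.86 L Cl₂

Q = 10.6 × 7200 = 76320 C; n(e⁻) = 76320 / 96500 = 0.7909 mol
Cathode: Cu²⁺ + 2e⁻ → Cu → n(Cu) = 0.7909/2 = 0.3955 mol → 25.1 g
Anode: 2Cl⁻ → Cl₂ + 2e⁻ → n(Cl₂) = 0.7909/2 = 0.3955 mol → 8.86 L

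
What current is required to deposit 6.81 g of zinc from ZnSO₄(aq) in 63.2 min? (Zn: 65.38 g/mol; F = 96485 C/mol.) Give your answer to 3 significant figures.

5.30 A

n(Zn) = 6.81 / 65.38 = 0.1042 mol
Zn²⁺ + 2e⁻ → Zn, so n(e⁻) = 2 × 0.1042 = 0.2084 mol
Q = 0.2084 × 96485 = 20110 C
I = Q / t = 20110 / 3792 s = 5.30 A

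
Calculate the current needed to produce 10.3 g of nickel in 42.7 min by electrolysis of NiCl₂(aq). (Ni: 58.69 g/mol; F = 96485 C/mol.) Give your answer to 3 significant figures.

n(Ni) = 10.3 / 58.69 = 0.1755 mol
Ni²⁺ + 2e⁻ → Ni, so n(e⁻) = 2 × 0.1755 = 0.3510 mol
Q = 0.3510 × 96485 = 33870 C
I = Q / t = 33870 / 2562 s = 13.2 A

13.2 A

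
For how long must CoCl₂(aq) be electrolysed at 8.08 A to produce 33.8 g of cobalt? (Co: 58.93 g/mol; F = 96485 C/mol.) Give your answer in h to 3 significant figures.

n(Co) = 33.8 / 58.93 = 0.5736 mol
Co²⁺ + 2e⁻ → Co, so n(e⁻) = 2 × 0.5736 = 1.147 mol
Q = 1.147 × 96485 = 1.107×10^5 C
t = Q / I = 1.107×10^5 / 8.08 = 13700 s = 3.81 h

3.81 h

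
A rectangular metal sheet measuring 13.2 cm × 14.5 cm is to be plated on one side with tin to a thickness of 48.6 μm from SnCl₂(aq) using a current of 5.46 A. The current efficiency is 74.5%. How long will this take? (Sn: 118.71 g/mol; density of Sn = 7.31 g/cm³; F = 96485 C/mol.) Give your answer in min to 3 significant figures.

45.3 min

Plated area = 13.2 × 14.5 = 191.4 cm²
Volume = 191.4 × 48.6×10⁻⁴ cm = 0.9302 cm³
m(Sn) = 0.9302 × 7.31 = 6.800 g
n(Sn) = 6.800 / 118.71 = 0.05728 mol; n(e⁻) = 2 × 0.05728 = 0.1146 mol
Q = 0.1146 × 96485 / 0.745 = 14840 C
t = 14840 / 5.46 = 2718 s = 45.3 min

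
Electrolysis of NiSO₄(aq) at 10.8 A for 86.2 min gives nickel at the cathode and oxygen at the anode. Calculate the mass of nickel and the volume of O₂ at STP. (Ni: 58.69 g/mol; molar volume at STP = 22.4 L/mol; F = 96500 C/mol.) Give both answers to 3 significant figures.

Q = 10.8 × 5172 = 55860 C; n(e⁻) = 55860 / 96500 = 0.5789 mol
Cathode: Ni²⁺ + 2e⁻ → Ni → n(Ni) = 0.5789/2 = 0.2895 mol → 17.0 g
Anode: 2H₂O → O₂ + 4H⁺ + 4e⁻ → n(O₂) = 0.5789/4 = 0.1447 mol → 3.24 L

17.0 g Ni; 3.24 L O₂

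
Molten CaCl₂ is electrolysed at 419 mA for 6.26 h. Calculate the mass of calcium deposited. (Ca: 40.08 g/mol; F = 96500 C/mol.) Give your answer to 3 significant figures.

1.96 g

Q = 0.419 A × 22536 s = 9443 C
n(e⁻) = Q/F = 9443/96500 = 0.09785 mol
Ca²⁺ + 2e⁻ → Ca, so n(Ca) = 0.09785 / 2 = 0.04893 mol
m = 0.04893 × 40.08 = 1.96 g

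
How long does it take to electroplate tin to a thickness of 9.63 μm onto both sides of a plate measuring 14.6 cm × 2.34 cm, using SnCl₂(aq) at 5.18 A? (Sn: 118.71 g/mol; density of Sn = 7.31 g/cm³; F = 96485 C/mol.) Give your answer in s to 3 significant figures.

151 s

Plated area = 2 × 14.6 × 2.34 = 68.33 cm²
Volume = 68.33 × 9.63×10⁻⁴ cm = 0.06580 cm³
m(Sn) = 0.06580 × 7.31 = 0.4810 g
n(Sn) = 0.4810 / 118.71 = 0.004052 mol; n(e⁻) = 2 × 0.004052 = 0.008104 mol
Q = 0.008104 × 96485 = 781.9 C
t = 781.9 / 5.18 = 150.9 s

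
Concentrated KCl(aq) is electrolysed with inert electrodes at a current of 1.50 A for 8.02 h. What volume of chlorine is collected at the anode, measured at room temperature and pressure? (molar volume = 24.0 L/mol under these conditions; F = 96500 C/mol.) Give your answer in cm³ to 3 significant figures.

5390 cm³

Charge passed = 1.50 × 28872 = 43310 C
Moles of electrons = 43310 / 96500 = 0.4488 mol
2Cl⁻ → Cl₂ + 2e⁻, so n(Cl₂) = 0.4488 / 2 = 0.2244 mol
V = 0.2244 × 24.0 = 5.386 L
= 5390 cm³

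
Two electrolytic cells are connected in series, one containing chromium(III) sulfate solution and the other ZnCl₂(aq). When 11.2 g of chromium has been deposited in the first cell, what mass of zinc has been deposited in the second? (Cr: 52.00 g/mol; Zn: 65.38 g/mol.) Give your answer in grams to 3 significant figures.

n(Cr) = 11.2 / 52.00 = 0.2154 mol
Cr³⁺ + 3e⁻ → Cr, so n(e⁻) = 3 × 0.2154 = 0.6462 mol
In series, the same 0.6462 mol of electrons flows through the second cell.
Zn²⁺ + 2e⁻ → Zn, so n(Zn) = 0.6462 / 2 = 0.3231 mol
m(Zn) = 0.3231 × 65.38 = 21.1 g

21.1 g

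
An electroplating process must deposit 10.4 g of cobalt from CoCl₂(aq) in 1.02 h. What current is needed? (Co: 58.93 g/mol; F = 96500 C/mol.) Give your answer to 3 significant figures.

9.28 A

n(Co) = 10.4 / 58.93 = 0.1765 mol
Co²⁺ + 2e⁻ → Co, so n(e⁻) = 2 × 0.1765 = 0.3530 mol
Q = 0.3530 × 96500 = 34060 C
I = Q / t = 34060 / 3672 s = 9.28 A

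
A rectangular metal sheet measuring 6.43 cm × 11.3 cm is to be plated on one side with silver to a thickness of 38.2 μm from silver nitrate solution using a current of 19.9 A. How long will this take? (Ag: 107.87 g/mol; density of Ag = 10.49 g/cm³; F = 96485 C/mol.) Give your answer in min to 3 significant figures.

2.18 min

Plated area = 6.43 × 11.3 = 72.66 cm²
Volume = 72.66 × 38.2×10⁻⁴ cm = 0.2776 cm³
m(Ag) = 0.2776 × 10.49 = 2.912 g
n(Ag) = 2.912 / 107.87 = 0.02700 mol; n(e⁻) = 0.02700 mol
Q = 0.02700 × 96485 = 2605 C
t = 2605 / 19.9 = 130.9 s = 2.18 min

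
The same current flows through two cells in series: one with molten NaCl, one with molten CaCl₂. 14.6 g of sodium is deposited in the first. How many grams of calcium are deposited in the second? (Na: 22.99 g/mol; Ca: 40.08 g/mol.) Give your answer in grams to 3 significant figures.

12.7 g

n(Na) = 14.6 / 22.99 = 0.6351 mol
Na⁺ + e⁻ → Na, so n(e⁻) = 0.6351 mol
Since the cells are in series, n(e⁻) in the Ca cell is also 0.6351 mol.
Ca²⁺ + 2e⁻ → Ca, so n(Ca) = 0.6351 / 2 = 0.3176 mol
m(Ca) = 0.3176 × 40.08 = 12.7 g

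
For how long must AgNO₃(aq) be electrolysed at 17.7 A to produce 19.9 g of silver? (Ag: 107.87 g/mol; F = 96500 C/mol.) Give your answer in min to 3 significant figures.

n(Ag) = 19.9 / 107.87 = 0.1845 mol
Ag⁺ + e⁻ → Ag, so n(e⁻) = 0.1845 mol
Q = 0.1845 × 96500 = 17800 C
t = Q / I = 17800 / 17.7 = 1006 s = 16.8 min

16.8 min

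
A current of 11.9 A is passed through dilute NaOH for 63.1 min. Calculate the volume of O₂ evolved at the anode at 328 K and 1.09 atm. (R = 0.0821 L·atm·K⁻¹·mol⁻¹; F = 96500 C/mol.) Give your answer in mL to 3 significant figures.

2880 mL

Charge passed = 11.9 × 3786 = 45050 C
Moles of electrons = 45050 / 96500 = 0.4668 mol
2H₂O → O₂ + 4H⁺ + 4e⁻, so n(O₂) = 0.4668 / 4 = 0.1167 mol
V = nRT/P = 0.1167 × 0.0821 × 328 / 1.09 = 2.883 L
= 2880 mL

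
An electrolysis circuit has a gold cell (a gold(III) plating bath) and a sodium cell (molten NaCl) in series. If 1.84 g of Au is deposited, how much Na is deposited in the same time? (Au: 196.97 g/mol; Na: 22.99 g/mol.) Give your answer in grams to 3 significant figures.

0.644 g

n(Au) = 1.84 / 196.97 = 0.009342 mol
Au³⁺ + 3e⁻ → Au, so n(e⁻) = 3 × 0.009342 = 0.02803 mol
Since the cells are in series, n(e⁻) in the Na cell is also 0.02803 mol.
Na⁺ + e⁻ → Na, so n(Na) = 0.02803 mol
m(Na) = 0.02803 × 22.99 = 0.644 g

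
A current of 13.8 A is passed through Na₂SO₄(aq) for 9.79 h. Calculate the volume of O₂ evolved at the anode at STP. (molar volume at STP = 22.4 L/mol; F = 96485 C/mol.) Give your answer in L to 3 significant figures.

Q = 13.8 A × 35244 s = 4.864×10^5 C
n(e⁻) = 4.864×10^5 / 96485 = 5.041 mol
2H₂O → O₂ + 4H⁺ + 4e⁻, so n(O₂) = 5.041 / 4 = 1.260 mol
V = 1.260 × 22.4 = 28.22 L

28.2 L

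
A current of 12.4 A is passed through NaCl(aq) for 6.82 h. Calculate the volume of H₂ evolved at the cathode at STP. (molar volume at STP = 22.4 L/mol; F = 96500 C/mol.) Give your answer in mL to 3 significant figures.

Q = It = 12.4 × 24552 = 3.044×10^5 C
n(e⁻) = 3.044×10^5 / 96500 = 3.154 mol
2H⁺ + 2e⁻ → H₂, so n(H₂) = 3.154 / 2 = 1.577 mol
V = 1.577 × 22.4 = 35.32 L
= 35300 mL

35300 mL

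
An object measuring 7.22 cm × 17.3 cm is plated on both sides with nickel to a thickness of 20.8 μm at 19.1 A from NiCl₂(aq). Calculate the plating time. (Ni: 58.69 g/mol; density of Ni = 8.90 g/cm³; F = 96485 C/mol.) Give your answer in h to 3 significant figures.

Plated area = 2 × 7.22 × 17.3 = 249.8 cm²
Volume = 249.8 × 20.8×10⁻⁴ cm = 0.5196 cm³
m(Ni) = 0.5196 × 8.90 = 4.624 g
n(Ni) = 4.624 / 58.69 = 0.07879 mol; n(e⁻) = 2 × 0.07879 = 0.1576 mol
Q = 0.1576 × 96485 = 15210 C
t = 15210 / 19.1 = 796.3 s = 0.221 h

0.221 h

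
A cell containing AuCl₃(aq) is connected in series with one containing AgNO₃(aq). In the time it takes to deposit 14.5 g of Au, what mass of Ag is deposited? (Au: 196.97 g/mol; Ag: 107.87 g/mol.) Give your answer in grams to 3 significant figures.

n(Au) = 14.5 / 196.97 = 0.07362 mol
Au³⁺ + 3e⁻ → Au, so n(e⁻) = 3 × 0.07362 = 0.2209 mol
Same current for the same time ⇒ same n(e⁻) = 0.2209 mol in both cells.
Ag⁺ + e⁻ → Ag, so n(Ag) = 0.2209 mol
m(Ag) = 0.2209 × 107.87 = 23.8 g

23.8 g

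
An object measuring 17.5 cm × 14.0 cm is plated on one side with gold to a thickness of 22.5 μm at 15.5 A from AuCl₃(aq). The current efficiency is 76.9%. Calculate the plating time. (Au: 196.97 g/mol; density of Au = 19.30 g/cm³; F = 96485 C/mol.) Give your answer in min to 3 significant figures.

Plated area = 17.5 × 14.0 = 245.0 cm²
Volume = 245.0 × 22.5×10⁻⁴ cm = 0.5513 cm³
m(Au) = 0.5513 × 19.30 = 10.64 g
n(Au) = 10.64 / 196.97 = 0.05402 mol; n(e⁻) = 3 × 0.05402 = 0.1621 mol
Q = 0.1621 × 96485 / 0.769 = 20340 C
t = 20340 / 15.5 = 1312 s = 21.9 min

21.9 min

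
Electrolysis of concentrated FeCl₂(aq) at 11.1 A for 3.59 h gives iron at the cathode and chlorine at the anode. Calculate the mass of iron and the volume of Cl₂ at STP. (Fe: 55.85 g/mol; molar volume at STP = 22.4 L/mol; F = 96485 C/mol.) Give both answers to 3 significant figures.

Q = 11.1 × 12924 = 1.435×10^5 C; n(e⁻) = 1.435×10^5 / 96485 = 1.487 mol
Cathode: Fe²⁺ + 2e⁻ → Fe → n(Fe) = 1.487/2 = 0.7435 mol → 41.5 g
Anode: 2Cl⁻ → Cl₂ + 2e⁻ → n(Cl₂) = 1.487/2 = 0.7435 mol → 16.7 L

41.5 g Fe; 16.7 L Cl₂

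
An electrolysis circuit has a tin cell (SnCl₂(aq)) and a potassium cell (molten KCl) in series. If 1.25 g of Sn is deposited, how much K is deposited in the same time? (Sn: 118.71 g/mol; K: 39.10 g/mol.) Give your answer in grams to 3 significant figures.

n(Sn) = 1.25 / 118.71 = 0.01053 mol
Sn²⁺ + 2e⁻ → Sn, so n(e⁻) = 2 × 0.01053 = 0.02106 mol
Same current for the same time ⇒ same n(e⁻) = 0.02106 mol in both cells.
K⁺ + e⁻ → K, so n(K) = 0.02106 mol
m(K) = 0.02106 × 39.10 = 0.823 g

0.823 g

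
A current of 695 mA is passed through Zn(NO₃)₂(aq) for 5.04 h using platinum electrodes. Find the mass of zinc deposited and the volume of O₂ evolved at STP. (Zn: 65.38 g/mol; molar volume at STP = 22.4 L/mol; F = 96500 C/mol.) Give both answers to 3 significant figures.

Q = 0.695 × 18144 = 12610 C; n(e⁻) = 12610 / 96500 = 0.1307 mol
Cathode: Zn²⁺ + 2e⁻ → Zn → n(Zn) = 0.1307/2 = 0.06535 mol → 4.27 g
Anode: 2H₂O → O₂ + 4H⁺ + 4e⁻ → n(O₂) = 0.1307/4 = 0.03268 mol → 0.732 L

4.27 g Zn; 0.732 L O₂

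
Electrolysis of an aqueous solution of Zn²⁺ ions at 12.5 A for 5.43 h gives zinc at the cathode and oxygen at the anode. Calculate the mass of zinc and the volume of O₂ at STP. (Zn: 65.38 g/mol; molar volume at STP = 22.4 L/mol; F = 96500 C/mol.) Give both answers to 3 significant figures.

Q = 12.5 × 19548 = 2.444×10^5 C; n(e⁻) = 2.444×10^5 / 96500 = 2.533 mol
Cathode: Zn²⁺ + 2e⁻ → Zn → n(Zn) = 2.533/2 = 1.267 mol → 82.8 g
Anode: 2H₂O → O₂ + 4H⁺ + 4e⁻ → n(O₂) = 2.533/4 = 0.6333 mol → 14.2 L

82.8 g Zn; 14.2 L O₂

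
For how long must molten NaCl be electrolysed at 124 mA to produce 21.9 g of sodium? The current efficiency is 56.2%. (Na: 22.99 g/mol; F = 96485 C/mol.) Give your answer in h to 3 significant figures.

366 h

n(Na) = 21.9 / 22.99 = 0.9526 mol
Na⁺ + e⁻ → Na, so n(e⁻) = 0.9526 mol
Q = 0.9526 × 96485 / 0.562 = 1.635×10^5 C
t = Q / I = 1.635×10^5 / 0.124 = 1.319×10^6 s = 366 h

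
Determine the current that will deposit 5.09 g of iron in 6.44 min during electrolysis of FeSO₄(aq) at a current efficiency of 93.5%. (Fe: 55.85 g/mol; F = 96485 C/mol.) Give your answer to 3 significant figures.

n(Fe) = 5.09 / 55.85 = 0.09114 mol
Fe²⁺ + 2e⁻ → Fe, so n(e⁻) = 2 × 0.09114 = 0.1823 mol
Q = 0.1823 × 96485 / 0.935 = 18810 C
I = Q / t = 18810 / 386.4 s = 48.7 A

48.7 A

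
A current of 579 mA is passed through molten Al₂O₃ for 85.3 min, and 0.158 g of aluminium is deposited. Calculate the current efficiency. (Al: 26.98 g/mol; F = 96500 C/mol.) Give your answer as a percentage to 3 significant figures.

57.2%

Q = 0.579 × 5118 = 2963 C
n(e⁻) = 2963 / 96500 = 0.03070 mol
Al³⁺ + 3e⁻ → Al, so theoretical n(Al) = 0.01023 mol → 0.2760 g
Efficiency = 0.158 / 0.2760 = 0.5725 = 57.2%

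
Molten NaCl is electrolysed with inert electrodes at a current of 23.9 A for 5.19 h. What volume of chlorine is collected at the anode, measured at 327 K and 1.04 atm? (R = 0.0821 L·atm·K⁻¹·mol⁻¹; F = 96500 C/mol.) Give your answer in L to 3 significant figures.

59.7 L

Q = 23.9 A × 18684 s = 4.465×10^5 C
n(e⁻) = Q/F = 4.465×10^5/96500 = 4.627 mol
2Cl⁻ → Cl₂ + 2e⁻, so n(Cl₂) = 4.627 / 2 = 2.314 mol
V = nRT/P = 2.314 × 0.0821 × 327 / 1.04 = 59.73 L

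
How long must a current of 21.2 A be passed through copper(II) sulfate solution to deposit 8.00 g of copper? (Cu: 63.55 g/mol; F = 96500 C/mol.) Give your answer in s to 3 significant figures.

n(Cu) = 8.00 / 63.55 = 0.1259 mol
Cu²⁺ + 2e⁻ → Cu, so n(e⁻) = 2 × 0.1259 = 0.2518 mol
Q = 0.2518 × 96500 = 24300 C
t = Q / I = 24300 / 21.2 = 1146 s

1150 s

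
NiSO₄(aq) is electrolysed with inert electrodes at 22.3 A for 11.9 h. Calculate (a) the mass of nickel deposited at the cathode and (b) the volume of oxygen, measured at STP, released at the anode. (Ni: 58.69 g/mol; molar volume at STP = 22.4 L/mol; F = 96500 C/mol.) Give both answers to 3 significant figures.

291 g Ni; 55.4 L O₂

Q = 22.3 × 42840 = 9.553×10^5 C; n(e⁻) = 9.553×10^5 / 96500 = 9.899 mol
Cathode: Ni²⁺ + 2e⁻ → Ni → n(Ni) = 9.899/2 = 4.950 mol → 291 g
Anode: 2H₂O → O₂ + 4H⁺ + 4e⁻ → n(O₂) = 9.899/4 = 2.475 mol → 55.4 L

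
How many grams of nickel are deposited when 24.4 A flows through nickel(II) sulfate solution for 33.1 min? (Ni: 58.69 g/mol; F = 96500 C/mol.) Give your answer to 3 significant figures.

14.7 g

Charge passed = 24.4 × 1986 = 48460 C
n(e⁻) = 48460 / 96500 = 0.5022 mol
Ni²⁺ + 2e⁻ → Ni, so n(Ni) = 0.5022 / 2 = 0.2511 mol
m = 0.2511 × 58.69 = 14.7 g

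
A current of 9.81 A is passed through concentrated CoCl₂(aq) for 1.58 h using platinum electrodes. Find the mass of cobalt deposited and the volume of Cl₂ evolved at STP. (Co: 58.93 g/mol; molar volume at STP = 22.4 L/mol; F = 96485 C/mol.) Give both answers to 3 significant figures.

17.0 g Co; 6.48 L Cl₂

Q = 9.81 × 5688 = 55800 C; n(e⁻) = 55800 / 96485 = 0.5783 mol
Cathode: Co²⁺ + 2e⁻ → Co → n(Co) = 0.5783/2 = 0.2892 mol → 17.0 g
Anode: 2Cl⁻ → Cl₂ + 2e⁻ → n(Cl₂) = 0.5783/2 = 0.2892 mol → 6.48 L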